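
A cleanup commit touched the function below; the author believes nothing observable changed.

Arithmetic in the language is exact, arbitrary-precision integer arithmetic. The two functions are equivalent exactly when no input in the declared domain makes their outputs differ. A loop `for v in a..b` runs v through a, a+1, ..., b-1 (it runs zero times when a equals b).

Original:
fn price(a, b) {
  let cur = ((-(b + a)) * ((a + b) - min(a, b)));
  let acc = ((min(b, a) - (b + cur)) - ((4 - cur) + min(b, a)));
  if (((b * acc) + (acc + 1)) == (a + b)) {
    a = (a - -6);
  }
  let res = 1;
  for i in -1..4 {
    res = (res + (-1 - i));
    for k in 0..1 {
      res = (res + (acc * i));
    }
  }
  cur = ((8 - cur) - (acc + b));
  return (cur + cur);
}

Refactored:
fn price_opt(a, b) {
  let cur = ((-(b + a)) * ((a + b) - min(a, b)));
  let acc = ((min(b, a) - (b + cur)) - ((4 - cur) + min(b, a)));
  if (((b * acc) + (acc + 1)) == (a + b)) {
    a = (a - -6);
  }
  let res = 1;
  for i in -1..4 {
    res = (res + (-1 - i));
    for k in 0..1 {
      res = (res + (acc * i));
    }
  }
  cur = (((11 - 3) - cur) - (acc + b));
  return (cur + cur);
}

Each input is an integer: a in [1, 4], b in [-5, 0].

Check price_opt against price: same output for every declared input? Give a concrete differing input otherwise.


This is a faithful refactor — arithmetic usage differs; constant usage differs, but the computed results match everywhere.
One worked example (a=3, b=-4) — price: cur = 3; acc = 0; (((b * acc) + (acc + 1)) == (a + b)) -> false; res = 1; [i=-1]; res = 1; [k=0]; res = 1; [i=0]; res = 0; [k=0]; res = 0; [i=1]; res = -2; [k=0]; res = -2; [i=2]; res = -5; [k=0]; res = -5; [i=3]; res = -9; [k=0]; res = -9; cur = 9; return 18; price_opt: cur = 3; acc = 0; (((b * acc) + (acc + 1)) == (a + b)) -> false; res = 1; [i=-1]; res = 1; [k=0]; res = 1; [i=0]; res = 0; [k=0]; res = 0; [i=1]; res = -2; [k=0]; res = -2; [i=2]; res = -5; [k=0]; res = -5; [i=3]; res = -9; [k=0]; res = -9; cur = 9; return 18; agreement on 18.
Checked all 24 inputs in the declared domain: the outputs agree on every one.
verdict: equivalent


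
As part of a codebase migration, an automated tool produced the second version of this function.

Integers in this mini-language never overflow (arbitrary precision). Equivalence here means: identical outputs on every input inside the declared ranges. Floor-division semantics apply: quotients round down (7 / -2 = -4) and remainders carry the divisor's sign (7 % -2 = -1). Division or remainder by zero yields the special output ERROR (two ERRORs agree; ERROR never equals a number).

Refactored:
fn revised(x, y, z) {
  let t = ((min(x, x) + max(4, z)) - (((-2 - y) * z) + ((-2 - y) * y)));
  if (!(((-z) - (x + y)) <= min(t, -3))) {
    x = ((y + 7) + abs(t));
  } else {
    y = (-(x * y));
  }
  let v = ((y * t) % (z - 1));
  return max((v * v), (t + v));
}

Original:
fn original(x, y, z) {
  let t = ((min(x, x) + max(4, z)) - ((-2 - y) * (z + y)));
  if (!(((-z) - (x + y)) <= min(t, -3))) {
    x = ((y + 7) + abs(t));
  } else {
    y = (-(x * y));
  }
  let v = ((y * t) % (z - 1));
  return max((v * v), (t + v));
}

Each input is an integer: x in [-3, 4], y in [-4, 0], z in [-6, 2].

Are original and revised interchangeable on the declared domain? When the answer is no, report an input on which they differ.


Equivalent — the differences include constant usage differs, plus arithmetic usage differs, yet no declared input distinguishes the two.
One worked example (x=-1, y=-2, z=1) — original: t := 3 | (!(((-z) - (x + y)) <= min(t, -3))): true | x := 8 | divide-by-zero, output ERROR; revised: t := 3 | (!(((-z) - (x + y)) <= min(t, -3))): true | x := 8 | divide-by-zero, output ERROR; agreement on ERROR.
Checked all 360 inputs in the declared domain: the outputs agree on every one.
verdict: equivalent


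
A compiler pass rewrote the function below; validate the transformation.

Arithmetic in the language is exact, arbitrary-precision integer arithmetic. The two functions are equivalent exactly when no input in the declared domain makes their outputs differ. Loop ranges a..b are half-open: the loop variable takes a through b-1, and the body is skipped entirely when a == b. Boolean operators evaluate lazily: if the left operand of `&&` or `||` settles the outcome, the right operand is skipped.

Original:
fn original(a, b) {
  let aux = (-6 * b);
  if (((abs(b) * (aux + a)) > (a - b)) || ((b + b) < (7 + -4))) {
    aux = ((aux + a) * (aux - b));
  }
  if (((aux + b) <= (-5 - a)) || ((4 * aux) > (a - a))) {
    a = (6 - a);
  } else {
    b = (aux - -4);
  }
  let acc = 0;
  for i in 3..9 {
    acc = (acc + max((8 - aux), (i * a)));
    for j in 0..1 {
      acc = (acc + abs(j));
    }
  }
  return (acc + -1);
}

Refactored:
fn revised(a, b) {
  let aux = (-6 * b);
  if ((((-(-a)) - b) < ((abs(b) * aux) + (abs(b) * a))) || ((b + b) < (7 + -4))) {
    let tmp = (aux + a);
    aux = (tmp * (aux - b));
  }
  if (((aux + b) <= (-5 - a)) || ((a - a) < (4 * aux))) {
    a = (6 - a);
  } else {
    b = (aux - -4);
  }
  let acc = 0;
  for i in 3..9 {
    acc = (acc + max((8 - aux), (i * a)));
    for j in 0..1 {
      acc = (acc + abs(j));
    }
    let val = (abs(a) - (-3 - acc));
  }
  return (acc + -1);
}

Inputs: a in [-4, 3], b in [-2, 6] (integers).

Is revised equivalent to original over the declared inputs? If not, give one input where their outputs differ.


Side by side, the visible changes include: comparison usage differs, and min/max/abs usage differs, and local variable names differ, and arithmetic usage differs, and constant usage differs, and statement counts differ.
One worked example (a=2, b=6) — original: aux becomes -36; next (((abs(b) * (aux + a)) > (a - b)) || ((b + b) < (7 + -4))) evaluates to false; next (((aux + b) <= (-5 - a)) || ((4 * aux) > (a - a))) evaluates to true; next a becomes 4; next acc becomes 0; next at i=3:; next acc becomes 44; next at j=0:; next acc becomes 44; next at i=4:; next acc becomes 88; next at j=0:; next acc becomes 88; next at i=5:; next acc becomes 132; next at j=0:; next acc becomes 132; next at i=6:; next acc becomes 176; next at j=0:; next acc becomes 176; next at i=7:; next acc becomes 220; next at j=0:; next acc becomes 220; next at i=8:; next acc becomes 264; next at j=0:; next acc becomes 264; next final value 263; revised: aux becomes -36; next ((((-(-a)) - b) < ((abs(b) * aux) + (abs(b) * a))) || ((b + b) < (7 + -4))) evaluates to false; next (((aux + b) <= (-5 - a)) || ((a - a) < (4 * aux))) evaluates to true; next a becomes 4; next acc becomes 0; next at i=3:; next acc becomes 44; next at j=0:; next acc becomes 44; next val becomes 51; next at i=4:; next acc becomes 88; next at j=0:; next acc becomes 88; next val becomes 95; next at i=5:; next acc becomes 132; next at j=0:; next acc becomes 132; next val becomes 139; next at i=6:; next acc becomes 176; next at j=0:; next acc becomes 176; next val becomes 183; next at i=7:; next acc becomes 220; next at j=0:; next acc becomes 220; next val becomes 227; next at i=8:; next acc becomes 264; next at j=0:; next acc becomes 264; next val becomes 271; next final value 263; agreement on 263.
Every one of the 72 inputs gives matching results.
verdict: equivalent


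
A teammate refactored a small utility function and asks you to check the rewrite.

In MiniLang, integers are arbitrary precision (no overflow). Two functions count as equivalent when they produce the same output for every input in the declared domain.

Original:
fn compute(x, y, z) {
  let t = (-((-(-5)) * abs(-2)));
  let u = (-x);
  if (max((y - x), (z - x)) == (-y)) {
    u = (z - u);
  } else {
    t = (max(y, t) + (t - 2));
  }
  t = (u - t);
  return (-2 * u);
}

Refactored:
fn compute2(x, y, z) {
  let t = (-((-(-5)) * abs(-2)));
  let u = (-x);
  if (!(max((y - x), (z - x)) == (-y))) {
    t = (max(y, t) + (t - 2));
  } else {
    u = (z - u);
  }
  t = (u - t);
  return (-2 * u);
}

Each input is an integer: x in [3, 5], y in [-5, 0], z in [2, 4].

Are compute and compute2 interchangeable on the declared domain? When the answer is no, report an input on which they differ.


Equivalent — the differences include boolean connective usage differs, yet no declared input distinguishes the two.
One worked example (x=5, y=-2, z=3) — compute: t := -10 | u := -5 | (max((y - x), (z - x)) == (-y)): false | t := -14 | t := 9 | result 10; compute2: t := -10 | u := -5 | (!(max((y - x), (z - x)) == (-y))): true | t := -14 | t := 9 | result 10; agreement on 10.
Sweeping the whole domain (54 inputs) finds no disagreement.
verdict: equivalent


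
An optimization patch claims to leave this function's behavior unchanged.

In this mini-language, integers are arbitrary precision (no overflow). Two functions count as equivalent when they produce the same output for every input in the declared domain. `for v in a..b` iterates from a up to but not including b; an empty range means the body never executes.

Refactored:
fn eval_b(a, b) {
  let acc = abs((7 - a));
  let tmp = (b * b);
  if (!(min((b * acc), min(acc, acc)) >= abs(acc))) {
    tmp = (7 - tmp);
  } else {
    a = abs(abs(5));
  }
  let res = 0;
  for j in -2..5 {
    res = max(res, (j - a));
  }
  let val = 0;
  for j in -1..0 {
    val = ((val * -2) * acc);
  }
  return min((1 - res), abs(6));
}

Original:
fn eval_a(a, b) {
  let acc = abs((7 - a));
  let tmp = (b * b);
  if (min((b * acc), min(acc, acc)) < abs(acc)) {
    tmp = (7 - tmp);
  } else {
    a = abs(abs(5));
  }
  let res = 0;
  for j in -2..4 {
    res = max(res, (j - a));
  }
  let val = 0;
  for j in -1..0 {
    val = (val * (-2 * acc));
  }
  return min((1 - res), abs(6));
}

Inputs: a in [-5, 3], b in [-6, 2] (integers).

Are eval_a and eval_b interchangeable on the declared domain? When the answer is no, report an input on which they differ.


On input a=-5, b=-6, eval_a returns -7 while eval_b returns -8.
verdict: not equivalent; witness: a=-5, b=-6


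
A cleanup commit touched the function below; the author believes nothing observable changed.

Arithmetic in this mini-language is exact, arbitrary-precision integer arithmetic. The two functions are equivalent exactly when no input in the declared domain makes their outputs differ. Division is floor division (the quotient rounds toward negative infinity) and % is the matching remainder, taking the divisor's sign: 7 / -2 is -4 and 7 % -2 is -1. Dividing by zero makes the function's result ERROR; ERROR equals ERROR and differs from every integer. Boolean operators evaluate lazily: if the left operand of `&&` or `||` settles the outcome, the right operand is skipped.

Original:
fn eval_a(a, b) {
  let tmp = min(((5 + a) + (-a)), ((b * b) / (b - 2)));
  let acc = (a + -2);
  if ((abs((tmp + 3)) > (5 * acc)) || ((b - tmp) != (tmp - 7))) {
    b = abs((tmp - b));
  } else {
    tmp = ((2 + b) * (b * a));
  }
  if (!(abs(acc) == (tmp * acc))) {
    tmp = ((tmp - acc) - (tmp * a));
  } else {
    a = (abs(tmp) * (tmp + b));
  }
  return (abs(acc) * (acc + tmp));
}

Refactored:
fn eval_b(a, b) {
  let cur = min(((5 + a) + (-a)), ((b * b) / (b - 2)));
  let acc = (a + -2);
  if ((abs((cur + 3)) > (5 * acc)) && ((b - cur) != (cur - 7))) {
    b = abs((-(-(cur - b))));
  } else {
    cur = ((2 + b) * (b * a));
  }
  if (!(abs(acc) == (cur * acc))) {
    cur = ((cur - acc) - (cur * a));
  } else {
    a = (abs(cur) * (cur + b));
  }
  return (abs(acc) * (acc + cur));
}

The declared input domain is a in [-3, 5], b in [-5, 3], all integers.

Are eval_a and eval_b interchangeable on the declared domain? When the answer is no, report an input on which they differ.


a=-3, b=3 yields 100 from eval_a but -900 from eval_b.
verdict: not equivalent; witness: a=-3, b=3


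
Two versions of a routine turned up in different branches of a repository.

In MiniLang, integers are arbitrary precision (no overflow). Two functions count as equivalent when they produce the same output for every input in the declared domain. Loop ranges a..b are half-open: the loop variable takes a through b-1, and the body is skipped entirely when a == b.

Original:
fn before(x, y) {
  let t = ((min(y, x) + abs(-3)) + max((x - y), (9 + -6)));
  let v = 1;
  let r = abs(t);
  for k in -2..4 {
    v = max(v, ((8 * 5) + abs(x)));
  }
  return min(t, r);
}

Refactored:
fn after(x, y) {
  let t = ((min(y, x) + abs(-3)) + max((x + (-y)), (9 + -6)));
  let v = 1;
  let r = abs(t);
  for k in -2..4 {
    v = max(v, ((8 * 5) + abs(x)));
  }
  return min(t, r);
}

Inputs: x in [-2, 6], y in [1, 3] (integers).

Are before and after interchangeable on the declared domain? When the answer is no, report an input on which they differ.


Although arithmetic usage differs, 27/27 inputs agree.
verdict: equivalent


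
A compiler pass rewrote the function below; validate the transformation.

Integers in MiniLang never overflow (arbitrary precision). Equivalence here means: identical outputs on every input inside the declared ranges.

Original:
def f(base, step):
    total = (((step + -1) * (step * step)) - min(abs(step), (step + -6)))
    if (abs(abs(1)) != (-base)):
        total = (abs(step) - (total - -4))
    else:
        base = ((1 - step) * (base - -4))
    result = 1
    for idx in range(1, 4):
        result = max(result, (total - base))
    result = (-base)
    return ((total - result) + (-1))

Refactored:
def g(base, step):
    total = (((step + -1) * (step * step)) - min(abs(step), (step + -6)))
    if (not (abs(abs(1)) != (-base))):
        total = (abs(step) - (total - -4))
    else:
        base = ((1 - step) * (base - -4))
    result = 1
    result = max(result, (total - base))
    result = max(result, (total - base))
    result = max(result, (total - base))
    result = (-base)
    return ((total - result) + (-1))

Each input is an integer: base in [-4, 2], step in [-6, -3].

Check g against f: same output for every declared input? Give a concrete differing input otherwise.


These are not equivalent — on base=-4, step=-6 the outputs split (237 vs -241).
f: total := -240 | (abs(abs(1)) != (-base)): true | total := 242 | result := 1 | iter idx=1: | result := 246 | iter idx=2: | result := 246 | iter idx=3: | result := 246 | result := 4 | result 237
g: total := -240 | (not (abs(abs(1)) != (-base))): false | base := 0 | result := 1 | result := 1 | result := 1 | result := 1 | result := 0 | result -241
verdict: not equivalent; witness: base=-4, step=-6


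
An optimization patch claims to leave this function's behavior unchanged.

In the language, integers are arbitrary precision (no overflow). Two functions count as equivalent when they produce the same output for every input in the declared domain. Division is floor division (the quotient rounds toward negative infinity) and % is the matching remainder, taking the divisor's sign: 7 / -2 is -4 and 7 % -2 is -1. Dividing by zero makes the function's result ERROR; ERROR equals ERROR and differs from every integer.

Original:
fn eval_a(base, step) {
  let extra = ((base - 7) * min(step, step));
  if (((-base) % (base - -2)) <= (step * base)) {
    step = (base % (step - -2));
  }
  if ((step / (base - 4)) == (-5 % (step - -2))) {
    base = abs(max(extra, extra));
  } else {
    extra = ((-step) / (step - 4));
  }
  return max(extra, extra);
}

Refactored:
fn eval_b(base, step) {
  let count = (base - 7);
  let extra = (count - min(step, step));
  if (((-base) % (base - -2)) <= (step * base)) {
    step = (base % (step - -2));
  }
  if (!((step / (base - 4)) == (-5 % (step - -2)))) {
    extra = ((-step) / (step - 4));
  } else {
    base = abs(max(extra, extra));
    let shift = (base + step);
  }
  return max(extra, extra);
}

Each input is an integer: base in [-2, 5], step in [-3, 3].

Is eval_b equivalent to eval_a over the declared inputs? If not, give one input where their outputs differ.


Try base=1, step=-1.
eval_a: extra := 6 | (((-base) % (base - -2)) <= (step * base)): false | ((step / (base - 4)) == (-5 % (step - -2))): true | base := 6 | result 6
eval_b: count := -6 | extra := -5 | (((-base) % (base - -2)) <= (step * base)): false | (!((step / (base - 4)) == (-5 % (step - -2)))): false | base := 5 | shift := 4 | result -5
6 != -5, so the rewrite changes behavior.
verdict: not equivalent; witness: base=1, step=-1


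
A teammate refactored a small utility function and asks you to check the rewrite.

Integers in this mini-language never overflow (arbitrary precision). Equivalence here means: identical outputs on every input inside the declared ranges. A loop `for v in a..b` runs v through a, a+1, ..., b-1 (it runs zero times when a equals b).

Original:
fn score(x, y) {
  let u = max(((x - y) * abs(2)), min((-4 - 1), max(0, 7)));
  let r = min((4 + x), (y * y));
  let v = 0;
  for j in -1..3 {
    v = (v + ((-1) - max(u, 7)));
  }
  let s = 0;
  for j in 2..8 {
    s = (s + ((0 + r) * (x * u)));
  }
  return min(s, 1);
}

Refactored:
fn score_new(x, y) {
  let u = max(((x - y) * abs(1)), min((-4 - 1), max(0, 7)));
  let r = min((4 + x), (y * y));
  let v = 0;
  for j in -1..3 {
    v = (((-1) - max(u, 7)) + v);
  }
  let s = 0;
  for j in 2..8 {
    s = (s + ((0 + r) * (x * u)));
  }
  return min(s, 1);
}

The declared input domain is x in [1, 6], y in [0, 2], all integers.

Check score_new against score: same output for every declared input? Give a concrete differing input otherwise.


Run the pair on x=1, y=2.
score: u := -2 | r := 4 | v := 0 | iter j=-1: | v := -8 | iter j=0: | v := -16 | iter j=1: | v := -24 | iter j=2: | v := -32 | s := 0 | iter j=2: | s := -8 | iter j=3: | s := -16 | iter j=4: | s := -24 | iter j=5: | s := -32 | iter j=6: | s := -40 | iter j=7: | s := -48 | result -48
score_new: u := -1 | r := 4 | v := 0 | iter j=-1: | v := -8 | iter j=0: | v := -16 | iter j=1: | v := -24 | iter j=2: | v := -32 | s := 0 | iter j=2: | s := -4 | iter j=3: | s := -8 | iter j=4: | s := -12 | iter j=5: | s := -16 | iter j=6: | s := -20 | iter j=7: | s := -24 | result -24
-48 vs -24 — the two versions disagree here.
verdict: not equivalent; witness: x=1, y=2


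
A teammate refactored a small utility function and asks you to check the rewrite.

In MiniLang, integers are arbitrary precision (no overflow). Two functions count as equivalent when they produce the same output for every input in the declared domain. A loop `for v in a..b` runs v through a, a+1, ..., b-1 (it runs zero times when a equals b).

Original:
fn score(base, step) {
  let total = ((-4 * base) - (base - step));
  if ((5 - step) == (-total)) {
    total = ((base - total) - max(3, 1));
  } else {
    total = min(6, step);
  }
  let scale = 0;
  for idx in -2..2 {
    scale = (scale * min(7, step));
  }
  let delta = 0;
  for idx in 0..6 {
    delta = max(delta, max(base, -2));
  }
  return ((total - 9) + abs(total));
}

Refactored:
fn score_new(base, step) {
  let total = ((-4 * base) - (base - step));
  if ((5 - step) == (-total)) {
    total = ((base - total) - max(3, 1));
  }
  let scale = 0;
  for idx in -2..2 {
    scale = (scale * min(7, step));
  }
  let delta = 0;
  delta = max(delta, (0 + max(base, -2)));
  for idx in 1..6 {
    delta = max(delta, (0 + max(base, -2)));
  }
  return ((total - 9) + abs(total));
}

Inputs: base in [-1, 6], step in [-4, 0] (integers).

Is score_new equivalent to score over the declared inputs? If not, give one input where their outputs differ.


There is a counterexample at base=-1, step=-4: -9 on one side, -7 on the other.
score: total=1, then ((5 - step) == (-total)) is false, then total=-4, then scale=0, then (idx=-2), then scale=0, then (idx=-1), then scale=0, then (idx=0), then scale=0, then (idx=1), then scale=0, then delta=0, then (idx=0), then delta=0, then (idx=1), then delta=0, then (idx=2), then delta=0, then (idx=3), then delta=0, then (idx=4), then delta=0, then (idx=5), then delta=0, then returns -9
score_new: total=1, then ((5 - step) == (-total)) is false, then scale=0, then (idx=-2), then scale=0, then (idx=-1), then scale=0, then (idx=0), then scale=0, then (idx=1), then scale=0, then delta=0, then delta=0, then (idx=1), then delta=0, then (idx=2), then delta=0, then (idx=3), then delta=0, then (idx=4), then delta=0, then (idx=5), then delta=0, then returns -7
verdict: not equivalent; witness: base=-1, step=-4


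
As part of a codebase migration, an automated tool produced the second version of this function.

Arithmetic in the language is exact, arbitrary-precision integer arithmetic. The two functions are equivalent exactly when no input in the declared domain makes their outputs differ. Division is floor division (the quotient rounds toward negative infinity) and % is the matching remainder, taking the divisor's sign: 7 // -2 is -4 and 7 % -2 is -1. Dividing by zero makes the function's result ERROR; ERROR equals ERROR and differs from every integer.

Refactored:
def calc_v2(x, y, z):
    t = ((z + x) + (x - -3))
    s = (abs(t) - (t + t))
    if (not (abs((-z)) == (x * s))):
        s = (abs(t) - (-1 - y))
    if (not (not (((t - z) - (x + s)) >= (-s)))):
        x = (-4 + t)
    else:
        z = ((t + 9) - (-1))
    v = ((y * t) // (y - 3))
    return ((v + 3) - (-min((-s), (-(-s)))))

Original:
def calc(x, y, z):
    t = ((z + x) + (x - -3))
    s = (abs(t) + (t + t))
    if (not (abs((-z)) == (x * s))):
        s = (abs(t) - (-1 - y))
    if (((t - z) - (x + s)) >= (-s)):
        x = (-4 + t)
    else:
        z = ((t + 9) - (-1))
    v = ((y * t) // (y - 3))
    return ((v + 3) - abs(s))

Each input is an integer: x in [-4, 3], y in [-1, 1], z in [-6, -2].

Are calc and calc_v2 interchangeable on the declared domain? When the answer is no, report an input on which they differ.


x=2, y=-1, z=-6 yields 0 from calc but 2 from calc_v2.
verdict: not equivalent; witness: x=2, y=-1, z=-6


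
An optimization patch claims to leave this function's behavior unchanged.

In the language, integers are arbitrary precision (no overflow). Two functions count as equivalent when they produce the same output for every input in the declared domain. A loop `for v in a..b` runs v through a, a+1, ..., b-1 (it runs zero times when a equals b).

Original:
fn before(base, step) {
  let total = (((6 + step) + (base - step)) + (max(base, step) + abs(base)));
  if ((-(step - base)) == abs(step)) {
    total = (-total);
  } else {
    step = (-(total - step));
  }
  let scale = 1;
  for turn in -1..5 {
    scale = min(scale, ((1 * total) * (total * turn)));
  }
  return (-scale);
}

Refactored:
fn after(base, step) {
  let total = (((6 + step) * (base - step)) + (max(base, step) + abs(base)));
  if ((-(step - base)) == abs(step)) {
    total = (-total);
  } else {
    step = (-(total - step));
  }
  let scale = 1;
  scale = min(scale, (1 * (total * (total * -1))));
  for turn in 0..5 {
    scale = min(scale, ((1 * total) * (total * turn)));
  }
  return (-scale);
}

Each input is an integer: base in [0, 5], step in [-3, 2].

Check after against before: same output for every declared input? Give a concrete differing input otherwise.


On input base=0, step=-3, before returns 36 while after returns 81.
verdict: not equivalent; witness: base=0, step=-3


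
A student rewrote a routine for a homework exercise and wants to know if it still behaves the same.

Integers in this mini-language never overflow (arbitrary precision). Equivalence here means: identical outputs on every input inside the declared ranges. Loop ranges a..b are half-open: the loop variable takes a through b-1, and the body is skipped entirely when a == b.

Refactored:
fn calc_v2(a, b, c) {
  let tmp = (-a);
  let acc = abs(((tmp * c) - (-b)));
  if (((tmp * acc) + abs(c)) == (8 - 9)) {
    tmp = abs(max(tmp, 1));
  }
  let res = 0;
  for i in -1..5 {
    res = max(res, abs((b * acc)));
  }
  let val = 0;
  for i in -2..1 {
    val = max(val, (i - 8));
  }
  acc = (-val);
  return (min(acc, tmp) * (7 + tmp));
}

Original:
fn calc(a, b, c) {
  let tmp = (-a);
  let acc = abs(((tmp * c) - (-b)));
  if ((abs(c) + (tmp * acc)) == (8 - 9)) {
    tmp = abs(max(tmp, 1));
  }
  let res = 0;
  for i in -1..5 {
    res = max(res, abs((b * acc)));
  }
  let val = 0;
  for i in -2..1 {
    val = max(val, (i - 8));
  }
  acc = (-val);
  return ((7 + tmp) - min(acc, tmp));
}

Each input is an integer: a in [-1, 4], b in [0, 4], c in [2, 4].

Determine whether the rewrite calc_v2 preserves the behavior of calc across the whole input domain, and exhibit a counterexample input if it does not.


Take a=-1, b=0, c=2.
calc: tmp := 1 | acc := 2 | ((abs(c) + (tmp * acc)) == (8 - 9)): false | res := 0 | iter i=-1: | res := 0 | iter i=0: | res := 0 | iter i=1: | res := 0 | iter i=2: | res := 0 | iter i=3: | res := 0 | iter i=4: | res := 0 | val := 0 | iter i=-2: | val := 0 | iter i=-1: | val := 0 | iter i=0: | val := 0 | acc := 0 | result 8
calc_v2: tmp := 1 | acc := 2 | (((tmp * acc) + abs(c)) == (8 - 9)): false | res := 0 | iter i=-1: | res := 0 | iter i=0: | res := 0 | iter i=1: | res := 0 | iter i=2: | res := 0 | iter i=3: | res := 0 | iter i=4: | res := 0 | val := 0 | iter i=-2: | val := 0 | iter i=-1: | val := 0 | iter i=0: | val := 0 | acc := 0 | result 0
8 against 0: the behavior changed.
verdict: not equivalent; witness: a=-1, b=0, c=2


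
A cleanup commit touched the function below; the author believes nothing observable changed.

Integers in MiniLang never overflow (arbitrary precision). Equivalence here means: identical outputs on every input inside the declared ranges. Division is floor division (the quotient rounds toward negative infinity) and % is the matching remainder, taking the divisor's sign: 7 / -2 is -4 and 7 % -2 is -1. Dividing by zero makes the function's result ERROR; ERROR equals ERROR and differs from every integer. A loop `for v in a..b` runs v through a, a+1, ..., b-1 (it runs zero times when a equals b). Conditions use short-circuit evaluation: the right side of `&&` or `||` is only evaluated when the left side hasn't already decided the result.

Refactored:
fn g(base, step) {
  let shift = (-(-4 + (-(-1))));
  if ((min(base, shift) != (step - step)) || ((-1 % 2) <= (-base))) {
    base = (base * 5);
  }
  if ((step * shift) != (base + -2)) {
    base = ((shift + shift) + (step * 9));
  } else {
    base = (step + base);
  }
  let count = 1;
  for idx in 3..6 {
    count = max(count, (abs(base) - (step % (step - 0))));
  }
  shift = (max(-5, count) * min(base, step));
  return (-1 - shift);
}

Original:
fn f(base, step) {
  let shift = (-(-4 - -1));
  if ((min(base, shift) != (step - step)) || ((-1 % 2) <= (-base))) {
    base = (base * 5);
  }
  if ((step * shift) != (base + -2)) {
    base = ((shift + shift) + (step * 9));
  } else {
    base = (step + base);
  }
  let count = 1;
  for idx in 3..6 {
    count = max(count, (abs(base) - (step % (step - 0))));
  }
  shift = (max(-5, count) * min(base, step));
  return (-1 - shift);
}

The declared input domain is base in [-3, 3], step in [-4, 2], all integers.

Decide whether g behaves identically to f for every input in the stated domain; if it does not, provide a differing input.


Equivalent — the differences include arithmetic usage differs, yet no declared input distinguishes the two.
Spot check at base=1, step=-3 — f: shift = 3; ((min(base, shift) != (step - step)) || ((-1 % 2) <= (-base))) -> true; base = 5; ((step * shift) != (base + -2)) -> true; base = -21; count = 1; [idx=3]; count = 21; [idx=4]; count = 21; [idx=5]; count = 21; shift = -441; return 440. g: shift = 3; ((min(base, shift) != (step - step)) || ((-1 % 2) <= (-base))) -> true; base = 5; ((step * shift) != (base + -2)) -> true; base = -21; count = 1; [idx=3]; count = 21; [idx=4]; count = 21; [idx=5]; count = 21; shift = -441; return 440. Both give 440.
An exhaustive pass over the 49 declared inputs shows identical outputs.
verdict: equivalent


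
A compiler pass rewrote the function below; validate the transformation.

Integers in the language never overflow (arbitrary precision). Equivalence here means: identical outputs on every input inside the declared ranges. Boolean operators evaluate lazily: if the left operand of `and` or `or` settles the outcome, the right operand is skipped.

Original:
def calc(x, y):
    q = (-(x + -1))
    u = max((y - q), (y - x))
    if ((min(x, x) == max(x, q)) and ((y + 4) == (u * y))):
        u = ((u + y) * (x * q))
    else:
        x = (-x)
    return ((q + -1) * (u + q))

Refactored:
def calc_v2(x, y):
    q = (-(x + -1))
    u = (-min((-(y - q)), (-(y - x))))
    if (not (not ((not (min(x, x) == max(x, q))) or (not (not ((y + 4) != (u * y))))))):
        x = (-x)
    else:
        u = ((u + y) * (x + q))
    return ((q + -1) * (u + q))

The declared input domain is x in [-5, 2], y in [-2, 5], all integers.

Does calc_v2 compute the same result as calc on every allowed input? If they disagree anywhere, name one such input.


x=2, y=-2 yields -10 from calc but 8 from calc_v2.
verdict: not equivalent; witness: x=2, y=-2


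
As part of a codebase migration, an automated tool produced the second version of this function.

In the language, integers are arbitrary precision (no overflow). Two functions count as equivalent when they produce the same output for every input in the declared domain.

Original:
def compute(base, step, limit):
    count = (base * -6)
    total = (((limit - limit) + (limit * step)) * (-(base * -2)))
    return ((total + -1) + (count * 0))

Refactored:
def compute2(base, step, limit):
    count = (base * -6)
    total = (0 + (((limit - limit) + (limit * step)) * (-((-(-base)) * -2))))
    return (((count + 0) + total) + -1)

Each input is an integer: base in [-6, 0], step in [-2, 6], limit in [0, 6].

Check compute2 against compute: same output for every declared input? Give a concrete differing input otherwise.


There is a counterexample at base=-6, step=-2, limit=0: -1 on one side, 35 on the other.
compute: count = 36; total = 0; return -1
compute2: count = 36; total = 0; return 35
verdict: not equivalent; witness: base=-6, step=-2, limit=0


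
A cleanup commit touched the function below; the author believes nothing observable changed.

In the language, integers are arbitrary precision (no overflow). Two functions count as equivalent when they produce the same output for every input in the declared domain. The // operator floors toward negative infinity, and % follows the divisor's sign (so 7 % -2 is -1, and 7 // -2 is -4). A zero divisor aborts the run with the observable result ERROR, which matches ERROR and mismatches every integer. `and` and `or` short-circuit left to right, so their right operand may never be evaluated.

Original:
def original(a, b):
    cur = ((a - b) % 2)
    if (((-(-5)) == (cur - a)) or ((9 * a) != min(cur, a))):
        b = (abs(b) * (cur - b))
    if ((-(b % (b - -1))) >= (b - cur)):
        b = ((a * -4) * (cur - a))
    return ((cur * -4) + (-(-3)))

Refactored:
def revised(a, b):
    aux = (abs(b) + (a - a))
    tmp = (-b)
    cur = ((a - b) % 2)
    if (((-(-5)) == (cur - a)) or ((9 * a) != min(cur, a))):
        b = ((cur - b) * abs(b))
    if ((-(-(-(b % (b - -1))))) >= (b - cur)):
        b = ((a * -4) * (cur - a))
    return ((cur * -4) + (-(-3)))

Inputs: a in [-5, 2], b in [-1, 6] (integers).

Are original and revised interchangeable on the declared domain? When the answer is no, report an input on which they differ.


Side by side, the visible changes include: min/max/abs usage differs, plus arithmetic usage differs, plus statement counts differ, plus local variable names differ.
As a probe, take a=-2, b=5: original runs cur = 1; (((-(-5)) == (cur - a)) or ((9 * a) != min(cur, a))) -> true; b = -20; ((-(b % (b - -1))) >= (b - cur)) -> true; b = 24; return -1; revised runs aux = 5; tmp = -5; cur = 1; (((-(-5)) == (cur - a)) or ((9 * a) != min(cur, a))) -> true; b = -20; ((-(-(-(b % (b - -1))))) >= (b - cur)) -> true; b = 24; return -1; both end at -1.
Checked all 64 inputs in the declared domain: the outputs agree on every one.
verdict: equivalent


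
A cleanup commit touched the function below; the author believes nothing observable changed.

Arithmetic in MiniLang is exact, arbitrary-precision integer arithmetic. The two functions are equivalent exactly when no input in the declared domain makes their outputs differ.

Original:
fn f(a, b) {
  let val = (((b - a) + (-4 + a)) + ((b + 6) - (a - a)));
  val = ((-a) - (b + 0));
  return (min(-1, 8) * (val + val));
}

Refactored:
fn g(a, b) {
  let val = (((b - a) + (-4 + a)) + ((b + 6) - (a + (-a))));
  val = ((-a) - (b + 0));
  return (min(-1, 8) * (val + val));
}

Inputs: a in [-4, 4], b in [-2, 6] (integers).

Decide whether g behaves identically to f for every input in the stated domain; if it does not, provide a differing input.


Equivalent — the differences include arithmetic usage differs, yet no declared input distinguishes the two.
Tracing a=-3, b=4: f: val becomes 10; next val becomes -1; next final value 2 | g: val becomes 10; next val becomes -1; next final value 2 — matching result 2.
Sweeping the whole domain (81 inputs) finds no disagreement.
verdict: equivalent


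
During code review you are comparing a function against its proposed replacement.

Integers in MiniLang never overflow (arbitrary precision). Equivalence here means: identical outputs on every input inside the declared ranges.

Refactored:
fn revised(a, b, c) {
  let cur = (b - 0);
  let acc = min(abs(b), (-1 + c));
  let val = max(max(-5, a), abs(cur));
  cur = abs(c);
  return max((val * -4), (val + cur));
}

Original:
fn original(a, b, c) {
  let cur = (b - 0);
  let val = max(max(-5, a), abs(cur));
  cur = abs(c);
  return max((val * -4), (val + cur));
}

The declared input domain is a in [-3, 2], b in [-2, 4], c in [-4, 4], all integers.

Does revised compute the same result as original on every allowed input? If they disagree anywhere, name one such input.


The two are interchangeable: constant usage differs, plus statement counts differ, plus local variable names differ, plus min/max/abs usage differs, plus arithmetic usage differs, and every declared input agrees.
Tracing a=-1, b=1, c=0: original: cur = 1; val = 1; cur = 0; return 1 | revised: cur = 1; acc = -1; val = 1; cur = 0; return 1 — matching result 1.
An exhaustive pass over the 378 declared inputs shows identical outputs.
verdict: equivalent


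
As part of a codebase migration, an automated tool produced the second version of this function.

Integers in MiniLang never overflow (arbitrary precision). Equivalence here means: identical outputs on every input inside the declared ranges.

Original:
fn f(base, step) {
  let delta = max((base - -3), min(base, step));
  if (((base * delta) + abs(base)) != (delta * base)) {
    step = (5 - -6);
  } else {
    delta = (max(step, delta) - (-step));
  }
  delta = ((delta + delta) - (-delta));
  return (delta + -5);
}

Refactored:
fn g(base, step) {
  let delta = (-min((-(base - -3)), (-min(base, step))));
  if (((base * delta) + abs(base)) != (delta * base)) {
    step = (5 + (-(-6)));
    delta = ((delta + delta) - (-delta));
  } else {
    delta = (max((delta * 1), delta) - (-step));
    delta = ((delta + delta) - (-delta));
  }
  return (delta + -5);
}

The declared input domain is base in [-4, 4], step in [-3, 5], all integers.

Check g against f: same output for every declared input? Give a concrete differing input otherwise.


These are not equivalent — on base=0, step=4 the outputs split (19 vs 16).
f: delta := 3 | (((base * delta) + abs(base)) != (delta * base)): false | delta := 8 | delta := 24 | result 19
g: delta := 3 | (((base * delta) + abs(base)) != (delta * base)): false | delta := 7 | delta := 21 | result 16
verdict: not equivalent; witness: base=0, step=4


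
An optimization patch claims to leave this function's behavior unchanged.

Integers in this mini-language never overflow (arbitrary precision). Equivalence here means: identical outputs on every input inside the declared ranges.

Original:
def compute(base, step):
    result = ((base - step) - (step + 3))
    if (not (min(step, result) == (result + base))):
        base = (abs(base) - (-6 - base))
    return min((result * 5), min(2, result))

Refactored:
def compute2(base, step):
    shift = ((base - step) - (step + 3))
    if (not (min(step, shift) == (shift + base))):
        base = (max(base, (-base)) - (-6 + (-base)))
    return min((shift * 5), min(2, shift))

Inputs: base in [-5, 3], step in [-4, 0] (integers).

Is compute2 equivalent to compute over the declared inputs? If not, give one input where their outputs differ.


Equivalent — the differences include min/max/abs usage differs; local variable names differ; arithmetic usage differs, yet no declared input distinguishes the two.
As a probe, take base=0, step=-2: compute runs result = 1; (not (min(step, result) == (result + base))) -> true; base = 6; return 1; compute2 runs shift = 1; (not (min(step, shift) == (shift + base))) -> true; base = 6; return 1; both end at 1.
An exhaustive pass over the 45 declared inputs shows identical outputs.
verdict: equivalent


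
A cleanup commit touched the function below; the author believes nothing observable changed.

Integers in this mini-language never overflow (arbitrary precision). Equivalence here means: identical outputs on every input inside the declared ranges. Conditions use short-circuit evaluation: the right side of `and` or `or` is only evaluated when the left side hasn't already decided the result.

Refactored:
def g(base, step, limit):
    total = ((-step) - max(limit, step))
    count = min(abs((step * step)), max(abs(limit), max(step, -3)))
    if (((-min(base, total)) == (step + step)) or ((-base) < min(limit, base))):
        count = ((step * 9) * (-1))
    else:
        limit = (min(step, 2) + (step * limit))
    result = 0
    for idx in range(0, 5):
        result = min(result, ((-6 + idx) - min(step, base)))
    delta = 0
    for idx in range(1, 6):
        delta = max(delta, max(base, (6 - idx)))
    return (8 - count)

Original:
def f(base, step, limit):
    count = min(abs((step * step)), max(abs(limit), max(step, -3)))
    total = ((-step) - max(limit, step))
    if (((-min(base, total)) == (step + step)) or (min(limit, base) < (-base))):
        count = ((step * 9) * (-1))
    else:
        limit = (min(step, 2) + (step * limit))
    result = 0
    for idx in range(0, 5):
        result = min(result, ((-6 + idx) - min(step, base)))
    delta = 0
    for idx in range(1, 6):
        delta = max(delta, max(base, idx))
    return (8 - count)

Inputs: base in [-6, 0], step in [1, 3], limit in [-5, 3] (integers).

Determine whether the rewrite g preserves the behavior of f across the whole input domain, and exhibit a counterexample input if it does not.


Evaluate both at base=-6, step=1, limit=-5.
f: count := 1 | total := -2 | (((-min(base, total)) == (step + step)) or (min(limit, base) < (-base))): true | count := -9 | result := 0 | iter idx=0: | result := 0 | iter idx=1: | result := 0 | iter idx=2: | result := 0 | iter idx=3: | result := 0 | iter idx=4: | result := 0 | delta := 0 | iter idx=1: | delta := 1 | iter idx=2: | delta := 2 | iter idx=3: | delta := 3 | iter idx=4: | delta := 4 | iter idx=5: | delta := 5 | result 17
g: total := -2 | count := 1 | (((-min(base, total)) == (step + step)) or ((-base) < min(limit, base))): false | limit := -4 | result := 0 | iter idx=0: | result := 0 | iter idx=1: | result := 0 | iter idx=2: | result := 0 | iter idx=3: | result := 0 | iter idx=4: | result := 0 | delta := 0 | iter idx=1: | delta := 5 | iter idx=2: | delta := 5 | iter idx=3: | delta := 5 | iter idx=4: | delta := 5 | iter idx=5: | delta := 5 | result 7
17 != 7, so the rewrite changes behavior.
verdict: not equivalent; witness: base=-6, step=1, limit=-5


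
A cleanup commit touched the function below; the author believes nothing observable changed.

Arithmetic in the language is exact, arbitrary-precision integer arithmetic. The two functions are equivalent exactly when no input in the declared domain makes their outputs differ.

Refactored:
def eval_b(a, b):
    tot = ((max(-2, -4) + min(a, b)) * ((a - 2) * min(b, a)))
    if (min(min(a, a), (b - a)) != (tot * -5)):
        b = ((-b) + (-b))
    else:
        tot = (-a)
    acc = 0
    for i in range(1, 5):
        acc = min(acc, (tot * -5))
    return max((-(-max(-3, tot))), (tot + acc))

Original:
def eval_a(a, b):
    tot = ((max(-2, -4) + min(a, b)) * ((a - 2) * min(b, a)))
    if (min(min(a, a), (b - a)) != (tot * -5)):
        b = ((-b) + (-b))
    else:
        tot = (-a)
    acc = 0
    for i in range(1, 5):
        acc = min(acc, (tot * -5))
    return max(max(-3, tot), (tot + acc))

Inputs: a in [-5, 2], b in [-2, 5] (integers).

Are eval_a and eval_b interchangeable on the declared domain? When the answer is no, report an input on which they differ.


The two versions differ — the changes include same computation, different form.
Tracing a=-5, b=-2: eval_a: tot becomes -245; next (min(min(a, a), (b - a)) != (tot * -5)) evaluates to true; next b becomes 4; next acc becomes 0; next at i=1:; next acc becomes 0; next at i=2:; next acc becomes 0; next at i=3:; next acc becomes 0; next at i=4:; next acc becomes 0; next final value -3 | eval_b: tot becomes -245; next (min(min(a, a), (b - a)) != (tot * -5)) evaluates to true; next b becomes 4; next acc becomes 0; next at i=1:; next acc becomes 0; next at i=2:; next acc becomes 0; next at i=3:; next acc becomes 0; next at i=4:; next acc becomes 0; next final value -3 — matching result -3.
An exhaustive pass over the 64 declared inputs shows identical outputs.
verdict: equivalent
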